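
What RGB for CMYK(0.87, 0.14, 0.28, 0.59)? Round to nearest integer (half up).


R = 255 × (1-C) × (1-K) = 255 × 0.13 × 0.41 = 13.5915 → 14
G = 255 × (1-M) × (1-K) = 255 × 0.86 × 0.41 = 89.913 → 90
B = 255 × (1-Y) × (1-K) = 255 × 0.72 × 0.41 = 75.276 → 75
= RGB(14, 90, 75)


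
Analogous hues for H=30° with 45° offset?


Base hue: 30°
Left analog: (30 - 45) mod 360 = 345°
Right analog: (30 + 45) mod 360 = 75°
Analogous hues = 345° and 75°


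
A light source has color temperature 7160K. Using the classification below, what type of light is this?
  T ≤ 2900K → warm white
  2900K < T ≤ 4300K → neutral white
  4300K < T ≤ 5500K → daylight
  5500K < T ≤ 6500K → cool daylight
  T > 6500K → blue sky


Temperature: 7160K
7160K > 6500K → blue sky
Classification: blue sky


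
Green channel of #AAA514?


Color: #AAA514
R = AA = 170
G = A5 = 165
B = 14 = 20
Green = 165


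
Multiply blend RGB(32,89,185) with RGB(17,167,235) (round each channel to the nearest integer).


Multiply: C = A×B/255, rounded to nearest integer
R: 32×17/255 = 544/255 ≈ 2.133 → 2
G: 89×167/255 = 14863/255 ≈ 58.286 → 58
B: 185×235/255 = 43475/255 ≈ 170.490 → 170
= RGB(2, 58, 170)


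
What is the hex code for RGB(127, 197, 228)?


R = 127 → 7F (hex)
G = 197 → C5 (hex)
B = 228 → E4 (hex)
Hex = #7FC5E4


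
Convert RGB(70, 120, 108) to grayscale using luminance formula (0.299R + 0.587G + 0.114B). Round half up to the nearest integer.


Gray = 0.299×R + 0.587×G + 0.114×B
Gray = 0.299×70 + 0.587×120 + 0.114×108
Gray = 20.930 + 70.440 + 12.312
Gray = 103.682 → round half up → 104
Gray = 104


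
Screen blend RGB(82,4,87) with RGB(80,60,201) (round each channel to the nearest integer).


Screen: C = 255 - (255-A)×(255-B)/255, rounded to nearest integer
R: 255 - (255-82)×(255-80)/255 = 255 - 30275/255 ≈ 255 - 118.725 = 136.275 → 136
G: 255 - (255-4)×(255-60)/255 = 255 - 48945/255 ≈ 255 - 191.941 = 63.059 → 63
B: 255 - (255-87)×(255-201)/255 = 255 - 9072/255 ≈ 255 - 35.576 = 219.424 → 219
= RGB(136, 63, 219)


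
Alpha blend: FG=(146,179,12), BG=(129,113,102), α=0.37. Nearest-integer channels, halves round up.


C = α×F + (1-α)×B, with 1-α = 0.63
R: 0.37×146 + 0.63×129 = 54.02 + 81.27 = 135.29 → 135
G: 0.37×179 + 0.63×113 = 66.23 + 71.19 = 137.42 → 137
B: 0.37×12 + 0.63×102 = 4.44 + 64.26 = 68.70 → 69
= RGB(135, 137, 69)


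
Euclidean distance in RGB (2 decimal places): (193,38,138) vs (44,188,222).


d = √[(R₁-R₂)² + (G₁-G₂)² + (B₁-B₂)²]
d = √[(193-44)² + (38-188)² + (138-222)²]
d = √[22201 + 22500 + 7056]
d = √51757
d ≈ 227.50


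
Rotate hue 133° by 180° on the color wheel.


New hue = (H + rotation) mod 360
New hue = (133 + 180) mod 360
= 313 mod 360
= 313°


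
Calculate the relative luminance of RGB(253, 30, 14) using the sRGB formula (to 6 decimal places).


Linearize each channel (sRGB transfer function): c = v/255; c_lin = c/12.92 if c ≤ 0.04045, else ((c+0.055)/1.055)^2.4
  R: 253/255 ≈ 0.992157 > 0.04045 → ((0.992157+0.055)/1.055)^2.4 ≈ 0.982251
  G: 30/255 ≈ 0.117647 > 0.04045 → ((0.117647+0.055)/1.055)^2.4 ≈ 0.012983
  B: 14/255 ≈ 0.054902 > 0.04045 → ((0.054902+0.055)/1.055)^2.4 ≈ 0.004391
R_lin = 0.982251, G_lin = 0.012983, B_lin = 0.004391
L = 0.2126×R + 0.7152×G + 0.0722×B
L = 0.2126×0.982251 + 0.7152×0.012983 + 0.0722×0.004391
L ≈ 0.218429


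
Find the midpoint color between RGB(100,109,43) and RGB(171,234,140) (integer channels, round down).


Midpoint: each channel = ⌊(C₁+C₂)/2⌋
R: ⌊(100+171)/2⌋ = 135
G: ⌊(109+234)/2⌋ = 171
B: ⌊(43+140)/2⌋ = 91
= RGB(135, 171, 91)


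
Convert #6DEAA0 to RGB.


6D → 109 (R)
EA → 234 (G)
A0 → 160 (B)
= RGB(109, 234, 160)


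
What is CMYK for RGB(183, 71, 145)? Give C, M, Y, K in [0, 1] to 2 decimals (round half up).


R'=183/255≈0.7176, G'=71/255≈0.2784, B'=145/255≈0.5686
K = 1 - max(R',G',B') = 1 - 183/255 = 72/255 = 0.28235… → 0.28
(1-R'-K)/(1-K) simplifies to (max-R)/max with max = 183:
C = (183-183)/183 = 0/183 = 0 → 0.00
M = (183-71)/183 = 112/183 = 0.61202… → 0.61
Y = (183-145)/183 = 38/183 = 0.20765… → 0.21
= CMYK(0.00, 0.61, 0.21, 0.28)


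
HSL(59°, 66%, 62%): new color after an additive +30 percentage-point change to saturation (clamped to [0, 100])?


Original S = 66%
Adjustment = +30 percentage points
New S = 66 + (30) = 96
Clamp to [0, 100] → 96
= HSL(59°, 96%, 62%)


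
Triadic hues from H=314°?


Triadic: equally spaced at 120° intervals
H1 = 314°
H2 = (314 + 120) mod 360 = 74°
H3 = (314 + 240) mod 360 = 194°
Triadic = 314°, 74°, 194°


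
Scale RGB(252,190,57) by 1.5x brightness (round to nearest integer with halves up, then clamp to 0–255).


Multiply each channel by 1.5, round half up, clamp to [0, 255]
R: 252×1.5 = 378 → clamp → 255
G: 190×1.5 = 285 → clamp → 255
B: 57×1.5 = 85.5 → round → 86
= RGB(255, 255, 86)


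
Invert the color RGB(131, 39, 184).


Invert: (255-R, 255-G, 255-B)
R: 255-131 = 124
G: 255-39 = 216
B: 255-184 = 71
= RGB(124, 216, 71)


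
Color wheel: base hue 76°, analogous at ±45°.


Base hue: 76°
Left analog: (76 - 45) mod 360 = 31°
Right analog: (76 + 45) mod 360 = 121°
Analogous hues = 31° and 121°


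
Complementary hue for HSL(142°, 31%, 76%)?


Complement = opposite side of color wheel = hue + 180°
H' = (142 + 180) mod 360 = 322°
S and L unchanged.
= HSL(322°, 31%, 76%)


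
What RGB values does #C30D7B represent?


C3 → 195 (R)
0D → 13 (G)
7B → 123 (B)
= RGB(195, 13, 123)


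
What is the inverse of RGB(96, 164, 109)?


Invert: (255-R, 255-G, 255-B)
R: 255-96 = 159
G: 255-164 = 91
B: 255-109 = 146
= RGB(159, 91, 146)


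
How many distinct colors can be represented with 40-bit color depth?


Colors = 2^bits = 2^40
= 1,099,511,627,776 colors


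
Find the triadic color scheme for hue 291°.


Triadic: equally spaced at 120° intervals
H1 = 291°
H2 = (291 + 120) mod 360 = 51°
H3 = (291 + 240) mod 360 = 171°
Triadic = 291°, 51°, 171°


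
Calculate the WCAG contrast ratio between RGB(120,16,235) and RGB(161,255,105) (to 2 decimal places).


Linearize each sRGB channel c=v/255: c/12.92 if c ≤ 0.04045 else ((c+0.055)/1.055)^2.4
L = 0.2126×R_lin + 0.7152×G_lin + 0.0722×B_lin
Color 1 (120,16,235):
  R=120: 120/255≈0.4706 > 0.04045 → ((0.4706+0.055)/1.055)^2.4 ≈ 0.18782
  G=16: 16/255≈0.0627 > 0.04045 → ((0.0627+0.055)/1.055)^2.4 ≈ 0.00518
  B=235: 235/255≈0.9216 > 0.04045 → ((0.9216+0.055)/1.055)^2.4 ≈ 0.83077
  L1 = 0.2126×0.18782 + 0.7152×0.00518 + 0.0722×0.83077 ≈ 0.10362
Color 2 (161,255,105):
  R=161: 161/255≈0.6314 > 0.04045 → ((0.6314+0.055)/1.055)^2.4 ≈ 0.35640
  G=255: 255/255≈1.0000 > 0.04045 → ((1.0000+0.055)/1.055)^2.4 ≈ 1.00000
  B=105: 105/255≈0.4118 > 0.04045 → ((0.4118+0.055)/1.055)^2.4 ≈ 0.14126
  L2 = 0.2126×0.35640 + 0.7152×1.00000 + 0.0722×0.14126 ≈ 0.80117
Lighter = 0.80117, Darker = 0.10362
Ratio = (L_lighter + 0.05) / (L_darker + 0.05)
Ratio = (0.80117 + 0.05) / (0.10362 + 0.05) = 0.85117 / 0.15362 ≈ 5.5408
Ratio ≈ 5.54:1


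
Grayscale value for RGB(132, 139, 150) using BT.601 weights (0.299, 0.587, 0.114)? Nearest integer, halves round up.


Gray = 0.299×R + 0.587×G + 0.114×B
Gray = 0.299×132 + 0.587×139 + 0.114×150
Gray = 39.468 + 81.593 + 17.100
Gray = 138.161 → round half up → 138
Gray = 138


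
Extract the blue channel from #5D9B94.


Color: #5D9B94
R = 5D = 93
G = 9B = 155
B = 94 = 148
Blue = 148


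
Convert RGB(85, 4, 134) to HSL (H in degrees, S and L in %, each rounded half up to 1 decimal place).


Normalize: R'=85/255≈0.3333, G'=4/255≈0.0157, B'=134/255≈0.5255
Max=134/255, Min=4/255, Δ=Max-Min=130/255
L = (Max+Min)/2 = (134+4)/510 = 138/510 = 0.27058… → L = 27.1%
L ≤ 0.5 → S = Δ/(Max+Min) = 130/(134+4) = 130/138 = 0.94202… → S = 94.2%
(the 1/255 factors cancel in S and H, so raw channel differences can be used)
Max is B' → H = 60 × ((R-G)/Δ + 4) = 60 × ((85-4)/130 + 4)
  81/130 + 4 = 0.6230… + 4 = 4.6230…
  H = 60 × 4.6230… = 277.384…° → H = 277.4°
= HSL(277.4°, 94.2%, 27.1%)


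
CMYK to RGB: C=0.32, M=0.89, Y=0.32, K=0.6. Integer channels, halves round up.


R = 255 × (1-C) × (1-K) = 255 × 0.68 × 0.40 = 69.36 → 69
G = 255 × (1-M) × (1-K) = 255 × 0.11 × 0.40 = 11.22 → 11
B = 255 × (1-Y) × (1-K) = 255 × 0.68 × 0.40 = 69.36 → 69
= RGB(69, 11, 69)


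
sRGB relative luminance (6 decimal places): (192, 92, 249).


Linearize each channel (sRGB transfer function): c = v/255; c_lin = c/12.92 if c ≤ 0.04045, else ((c+0.055)/1.055)^2.4
  R: 192/255 ≈ 0.752941 > 0.04045 → ((0.752941+0.055)/1.055)^2.4 ≈ 0.527115
  G: 92/255 ≈ 0.360784 > 0.04045 → ((0.360784+0.055)/1.055)^2.4 ≈ 0.107023
  B: 249/255 ≈ 0.976471 > 0.04045 → ((0.976471+0.055)/1.055)^2.4 ≈ 0.947307
R_lin = 0.527115, G_lin = 0.107023, B_lin = 0.947307
L = 0.2126×R + 0.7152×G + 0.0722×B
L = 0.2126×0.527115 + 0.7152×0.107023 + 0.0722×0.947307
L ≈ 0.257003


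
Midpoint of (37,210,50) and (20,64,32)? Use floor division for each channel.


Midpoint: each channel = ⌊(C₁+C₂)/2⌋
R: ⌊(37+20)/2⌋ = 28
G: ⌊(210+64)/2⌋ = 137
B: ⌊(50+32)/2⌋ = 41
= RGB(28, 137, 41)


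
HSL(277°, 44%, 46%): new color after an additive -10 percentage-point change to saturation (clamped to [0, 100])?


Original S = 44%
Adjustment = -10 percentage points
New S = 44 + (-10) = 34
Clamp to [0, 100] → 34
= HSL(277°, 34%, 46%)


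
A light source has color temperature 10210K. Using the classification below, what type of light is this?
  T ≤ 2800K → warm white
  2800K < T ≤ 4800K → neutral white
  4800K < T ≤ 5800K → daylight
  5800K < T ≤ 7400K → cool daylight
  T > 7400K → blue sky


Temperature: 10210K
10210K > 7400K → blue sky
Classification: blue sky


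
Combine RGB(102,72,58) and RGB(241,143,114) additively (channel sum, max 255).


Additive: each channel = min(255, C₁+C₂)
R: 102+241 = 343 → 255
G: 72+143 = 215 → 215
B: 58+114 = 172 → 172
= RGB(255, 215, 172)


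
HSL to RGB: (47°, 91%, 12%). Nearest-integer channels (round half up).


H=47°, S=0.91, L=0.12
C = (1-|2L-1|)×S = (1-|-0.76|)×0.91 = 0.2184
H' = H/60 = 47/60 ≈ 0.7833; X = C×(1-|H' mod 2 - 1|) = 0.17108
m = L - C/2 = 0.12 - 0.1092 = 0.0108
Sector ⌊H'⌋ = 0 → (R',G',B') = (0.2184, 0.17108, 0.0)
RGB = ((R'+m)×255, (G'+m)×255, (B'+m)×255) = (58.446, 46.3794, 2.754)
Round half up → RGB(58, 46, 3)


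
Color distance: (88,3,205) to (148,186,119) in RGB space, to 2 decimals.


d = √[(R₁-R₂)² + (G₁-G₂)² + (B₁-B₂)²]
d = √[(88-148)² + (3-186)² + (205-119)²]
d = √[3600 + 33489 + 7396]
d = √44485
d ≈ 210.91


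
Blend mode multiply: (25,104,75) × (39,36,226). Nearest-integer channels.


Multiply: C = A×B/255, rounded to nearest integer
R: 25×39/255 = 975/255 ≈ 3.824 → 4
G: 104×36/255 = 3744/255 ≈ 14.682 → 15
B: 75×226/255 = 16950/255 ≈ 66.471 → 66
= RGB(4, 15, 66)


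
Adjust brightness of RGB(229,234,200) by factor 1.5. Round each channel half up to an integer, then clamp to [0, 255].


Multiply each channel by 1.5, round half up, clamp to [0, 255]
R: 229×1.5 = 343.5 → round → 344 → clamp → 255
G: 234×1.5 = 351 → clamp → 255
B: 200×1.5 = 300 → clamp → 255
= RGB(255, 255, 255)


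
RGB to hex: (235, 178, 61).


R = 235 → EB (hex)
G = 178 → B2 (hex)
B = 61 → 3D (hex)
Hex = #EBB23D


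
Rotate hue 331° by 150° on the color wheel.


New hue = (H + rotation) mod 360
New hue = (331 + 150) mod 360
= 481 mod 360
= 121°


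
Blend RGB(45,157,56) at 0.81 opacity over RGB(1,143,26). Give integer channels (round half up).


C = α×F + (1-α)×B, with 1-α = 0.19
R: 0.81×45 + 0.19×1 = 36.45 + 0.19 = 36.64 → 37
G: 0.81×157 + 0.19×143 = 127.17 + 27.17 = 154.34 → 154
B: 0.81×56 + 0.19×26 = 45.36 + 4.94 = 50.30 → 50
= RGB(37, 154, 50)


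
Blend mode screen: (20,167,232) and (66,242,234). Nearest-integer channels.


Screen: C = 255 - (255-A)×(255-B)/255, rounded to nearest integer
R: 255 - (255-20)×(255-66)/255 = 255 - 44415/255 ≈ 255 - 174.176 = 80.824 → 81
G: 255 - (255-167)×(255-242)/255 = 255 - 1144/255 ≈ 255 - 4.486 = 250.514 → 251
B: 255 - (255-232)×(255-234)/255 = 255 - 483/255 ≈ 255 - 1.894 = 253.106 → 253
= RGB(81, 251, 253)


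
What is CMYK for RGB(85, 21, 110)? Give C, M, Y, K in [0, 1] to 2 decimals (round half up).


R'=85/255≈0.3333, G'=21/255≈0.0824, B'=110/255≈0.4314
K = 1 - max(R',G',B') = 1 - 110/255 = 145/255 = 0.56862… → 0.57
(1-R'-K)/(1-K) simplifies to (max-R)/max with max = 110:
C = (110-85)/110 = 25/110 = 0.22727… → 0.23
M = (110-21)/110 = 89/110 = 0.80909… → 0.81
Y = (110-110)/110 = 0/110 = 0 → 0.00
= CMYK(0.23, 0.81, 0.00, 0.57)


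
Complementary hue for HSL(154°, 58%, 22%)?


Complement = opposite side of color wheel = hue + 180°
H' = (154 + 180) mod 360 = 334°
S and L unchanged.
= HSL(334°, 58%, 22%)


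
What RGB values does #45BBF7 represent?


45 → 69 (R)
BB → 187 (G)
F7 → 247 (B)
= RGB(69, 187, 247)


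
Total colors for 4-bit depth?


Colors = 2^bits = 2^4
= 16 colors


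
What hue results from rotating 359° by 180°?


New hue = (H + rotation) mod 360
New hue = (359 + 180) mod 360
= 539 mod 360
= 179°


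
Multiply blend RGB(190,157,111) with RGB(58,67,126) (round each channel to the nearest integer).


Multiply: C = A×B/255, rounded to nearest integer
R: 190×58/255 = 11020/255 ≈ 43.216 → 43
G: 157×67/255 = 10519/255 ≈ 41.251 → 41
B: 111×126/255 = 13986/255 ≈ 54.847 → 55
= RGB(43, 41, 55)


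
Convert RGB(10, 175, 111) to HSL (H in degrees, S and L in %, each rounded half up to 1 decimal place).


Normalize: R'=10/255≈0.0392, G'=175/255≈0.6863, B'=111/255≈0.4353
Max=175/255, Min=10/255, Δ=Max-Min=165/255
L = (Max+Min)/2 = (175+10)/510 = 185/510 = 0.36274… → L = 36.3%
L ≤ 0.5 → S = Δ/(Max+Min) = 165/(175+10) = 165/185 = 0.89189… → S = 89.2%
(the 1/255 factors cancel in S and H, so raw channel differences can be used)
Max is G' → H = 60 × ((B-R)/Δ + 2) = 60 × ((111-10)/165 + 2)
  101/165 + 2 = 0.6121… + 2 = 2.6121…
  H = 60 × 2.6121… = 156.727…° → H = 156.7°
= HSL(156.7°, 89.2%, 36.3%)


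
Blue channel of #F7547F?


Color: #F7547F
R = F7 = 247
G = 54 = 84
B = 7F = 127
Blue = 127


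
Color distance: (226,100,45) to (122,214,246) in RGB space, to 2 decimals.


d = √[(R₁-R₂)² + (G₁-G₂)² + (B₁-B₂)²]
d = √[(226-122)² + (100-214)² + (45-246)²]
d = √[10816 + 12996 + 40401]
d = √64213
d ≈ 253.40


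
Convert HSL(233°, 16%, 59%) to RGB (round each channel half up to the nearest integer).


H=233°, S=0.16, L=0.59
C = (1-|2L-1|)×S = (1-|0.18|)×0.16 = 0.1312
H' = H/60 = 233/60 ≈ 3.8833; X = C×(1-|H' mod 2 - 1|) ≈ 0.0153
m = L - C/2 = 0.59 - 0.0656 = 0.5244
Sector ⌊H'⌋ = 3 → (R',G',B') = (0.0, ≈0.0153, 0.1312)
RGB = ((R'+m)×255, (G'+m)×255, (B'+m)×255) = (133.722, 137.6252, 167.178)
Round half up → RGB(134, 138, 167)


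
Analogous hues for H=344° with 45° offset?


Base hue: 344°
Left analog: (344 - 45) mod 360 = 299°
Right analog: (344 + 45) mod 360 = 29°
Analogous hues = 299° and 29°


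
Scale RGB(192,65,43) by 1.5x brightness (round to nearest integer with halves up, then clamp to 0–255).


Multiply each channel by 1.5, round half up, clamp to [0, 255]
R: 192×1.5 = 288 → clamp → 255
G: 65×1.5 = 97.5 → round → 98
B: 43×1.5 = 64.5 → round → 65
= RGB(255, 98, 65)


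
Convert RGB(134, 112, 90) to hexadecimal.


R = 134 → 86 (hex)
G = 112 → 70 (hex)
B = 90 → 5A (hex)
Hex = #86705A


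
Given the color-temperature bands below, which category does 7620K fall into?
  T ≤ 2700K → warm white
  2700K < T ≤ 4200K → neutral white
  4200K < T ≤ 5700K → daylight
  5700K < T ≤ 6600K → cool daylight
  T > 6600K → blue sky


Temperature: 7620K
7620K > 6600K → blue sky
Classification: blue sky


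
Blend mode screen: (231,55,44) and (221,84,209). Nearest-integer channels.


Screen: C = 255 - (255-A)×(255-B)/255, rounded to nearest integer
R: 255 - (255-231)×(255-221)/255 = 255 - 816/255 ≈ 255 - 3.200 = 251.800 → 252
G: 255 - (255-55)×(255-84)/255 = 255 - 34200/255 ≈ 255 - 134.118 = 120.882 → 121
B: 255 - (255-44)×(255-209)/255 = 255 - 9706/255 ≈ 255 - 38.063 = 216.937 → 217
= RGB(252, 121, 217)


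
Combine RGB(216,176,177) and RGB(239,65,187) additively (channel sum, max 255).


Additive: each channel = min(255, C₁+C₂)
R: 216+239 = 455 → 255
G: 176+65 = 241 → 241
B: 177+187 = 364 → 255
= RGB(255, 241, 255)


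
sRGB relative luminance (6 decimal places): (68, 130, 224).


Linearize each channel (sRGB transfer function): c = v/255; c_lin = c/12.92 if c ≤ 0.04045, else ((c+0.055)/1.055)^2.4
  R: 68/255 ≈ 0.266667 > 0.04045 → ((0.266667+0.055)/1.055)^2.4 ≈ 0.057805
  G: 130/255 ≈ 0.509804 > 0.04045 → ((0.509804+0.055)/1.055)^2.4 ≈ 0.223228
  B: 224/255 ≈ 0.878431 > 0.04045 → ((0.878431+0.055)/1.055)^2.4 ≈ 0.745404
R_lin = 0.057805, G_lin = 0.223228, B_lin = 0.745404
L = 0.2126×R + 0.7152×G + 0.0722×B
L = 0.2126×0.057805 + 0.7152×0.223228 + 0.0722×0.745404
L ≈ 0.225760


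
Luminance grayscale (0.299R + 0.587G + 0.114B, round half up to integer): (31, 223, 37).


Gray = 0.299×R + 0.587×G + 0.114×B
Gray = 0.299×31 + 0.587×223 + 0.114×37
Gray = 9.269 + 130.901 + 4.218
Gray = 144.388 → round half up → 144
Gray = 144


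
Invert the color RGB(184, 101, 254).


Invert: (255-R, 255-G, 255-B)
R: 255-184 = 71
G: 255-101 = 154
B: 255-254 = 1
= RGB(71, 154, 1)


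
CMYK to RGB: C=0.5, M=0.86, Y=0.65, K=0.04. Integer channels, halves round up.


R = 255 × (1-C) × (1-K) = 255 × 0.50 × 0.96 = 122.4 → 122
G = 255 × (1-M) × (1-K) = 255 × 0.14 × 0.96 = 34.272 → 34
B = 255 × (1-Y) × (1-K) = 255 × 0.35 × 0.96 = 85.68 → 86
= RGB(122, 34, 86)


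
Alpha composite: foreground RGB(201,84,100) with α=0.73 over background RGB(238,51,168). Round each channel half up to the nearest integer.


C = α×F + (1-α)×B, with 1-α = 0.27
R: 0.73×201 + 0.27×238 = 146.73 + 64.26 = 210.99 → 211
G: 0.73×84 + 0.27×51 = 61.32 + 13.77 = 75.09 → 75
B: 0.73×100 + 0.27×168 = 73.00 + 45.36 = 118.36 → 118
= RGB(211, 75, 118)


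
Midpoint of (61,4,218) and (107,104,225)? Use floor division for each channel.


Midpoint: each channel = ⌊(C₁+C₂)/2⌋
R: ⌊(61+107)/2⌋ = 84
G: ⌊(4+104)/2⌋ = 54
B: ⌊(218+225)/2⌋ = 221
= RGB(84, 54, 221)


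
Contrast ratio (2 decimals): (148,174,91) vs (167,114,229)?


Linearize each sRGB channel c=v/255: c/12.92 if c ≤ 0.04045 else ((c+0.055)/1.055)^2.4
L = 0.2126×R_lin + 0.7152×G_lin + 0.0722×B_lin
Color 1 (148,174,91):
  R=148: 148/255≈0.5804 > 0.04045 → ((0.5804+0.055)/1.055)^2.4 ≈ 0.29614
  G=174: 174/255≈0.6824 > 0.04045 → ((0.6824+0.055)/1.055)^2.4 ≈ 0.42327
  B=91: 91/255≈0.3569 > 0.04045 → ((0.3569+0.055)/1.055)^2.4 ≈ 0.10462
  L1 = 0.2126×0.29614 + 0.7152×0.42327 + 0.0722×0.10462 ≈ 0.37323
Color 2 (167,114,229):
  R=167: 167/255≈0.6549 > 0.04045 → ((0.6549+0.055)/1.055)^2.4 ≈ 0.38643
  G=114: 114/255≈0.4471 > 0.04045 → ((0.4471+0.055)/1.055)^2.4 ≈ 0.16827
  B=229: 229/255≈0.8980 > 0.04045 → ((0.8980+0.055)/1.055)^2.4 ≈ 0.78354
  L2 = 0.2126×0.38643 + 0.7152×0.16827 + 0.0722×0.78354 ≈ 0.25907
Lighter = 0.37323, Darker = 0.25907
Ratio = (L_lighter + 0.05) / (L_darker + 0.05)
Ratio = (0.37323 + 0.05) / (0.25907 + 0.05) = 0.42323 / 0.30907 ≈ 1.3694
Ratio ≈ 1.37:1


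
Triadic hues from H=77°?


Triadic: equally spaced at 120° intervals
H1 = 77°
H2 = (77 + 120) mod 360 = 197°
H3 = (77 + 240) mod 360 = 317°
Triadic = 77°, 197°, 317°


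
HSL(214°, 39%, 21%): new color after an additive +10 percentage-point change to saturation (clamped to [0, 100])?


Original S = 39%
Adjustment = +10 percentage points
New S = 39 + (10) = 49
Clamp to [0, 100] → 49
= HSL(214°, 49%, 21%)


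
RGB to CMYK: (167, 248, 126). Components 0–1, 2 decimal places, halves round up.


R'=167/255≈0.6549, G'=248/255≈0.9725, B'=126/255≈0.4941
K = 1 - max(R',G',B') = 1 - 248/255 = 7/255 = 0.02745… → 0.03
(1-R'-K)/(1-K) simplifies to (max-R)/max with max = 248:
C = (248-167)/248 = 81/248 = 0.32661… → 0.33
M = (248-248)/248 = 0/248 = 0 → 0.00
Y = (248-126)/248 = 122/248 = 0.49193… → 0.49
= CMYK(0.33, 0.00, 0.49, 0.03)


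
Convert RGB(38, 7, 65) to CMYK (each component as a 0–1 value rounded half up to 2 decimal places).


R'=38/255≈0.1490, G'=7/255≈0.0275, B'=65/255≈0.2549
K = 1 - max(R',G',B') = 1 - 65/255 = 190/255 = 0.74509… → 0.75
(1-R'-K)/(1-K) simplifies to (max-R)/max with max = 65:
C = (65-38)/65 = 27/65 = 0.41538… → 0.42
M = (65-7)/65 = 58/65 = 0.89230… → 0.89
Y = (65-65)/65 = 0/65 = 0 → 0.00
= CMYK(0.42, 0.89, 0.00, 0.75)


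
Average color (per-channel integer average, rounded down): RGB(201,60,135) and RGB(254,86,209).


Midpoint: each channel = ⌊(C₁+C₂)/2⌋
R: ⌊(201+254)/2⌋ = 227
G: ⌊(60+86)/2⌋ = 73
B: ⌊(135+209)/2⌋ = 172
= RGB(227, 73, 172)


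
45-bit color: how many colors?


Colors = 2^bits = 2^45
= 35,184,372,088,832 colors


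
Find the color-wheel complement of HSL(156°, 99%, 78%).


Complement = opposite side of color wheel = hue + 180°
H' = (156 + 180) mod 360 = 336°
S and L unchanged.
= HSL(336°, 99%, 78%)


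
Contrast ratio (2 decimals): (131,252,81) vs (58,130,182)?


Linearize each sRGB channel c=v/255: c/12.92 if c ≤ 0.04045 else ((c+0.055)/1.055)^2.4
L = 0.2126×R_lin + 0.7152×G_lin + 0.0722×B_lin
Color 1 (131,252,81):
  R=131: 131/255≈0.5137 > 0.04045 → ((0.5137+0.055)/1.055)^2.4 ≈ 0.22697
  G=252: 252/255≈0.9882 > 0.04045 → ((0.9882+0.055)/1.055)^2.4 ≈ 0.97345
  B=81: 81/255≈0.3176 > 0.04045 → ((0.3176+0.055)/1.055)^2.4 ≈ 0.08228
  L1 = 0.2126×0.22697 + 0.7152×0.97345 + 0.0722×0.08228 ≈ 0.75040
Color 2 (58,130,182):
  R=58: 58/255≈0.2275 > 0.04045 → ((0.2275+0.055)/1.055)^2.4 ≈ 0.04231
  G=130: 130/255≈0.5098 > 0.04045 → ((0.5098+0.055)/1.055)^2.4 ≈ 0.22323
  B=182: 182/255≈0.7137 > 0.04045 → ((0.7137+0.055)/1.055)^2.4 ≈ 0.46778
  L2 = 0.2126×0.04231 + 0.7152×0.22323 + 0.0722×0.46778 ≈ 0.20242
Lighter = 0.75040, Darker = 0.20242
Ratio = (L_lighter + 0.05) / (L_darker + 0.05)
Ratio = (0.75040 + 0.05) / (0.20242 + 0.05) = 0.80040 / 0.25242 ≈ 3.1709
Ratio ≈ 3.17:1


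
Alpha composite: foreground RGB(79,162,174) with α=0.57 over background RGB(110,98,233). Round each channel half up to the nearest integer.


C = α×F + (1-α)×B, with 1-α = 0.43
R: 0.57×79 + 0.43×110 = 45.03 + 47.30 = 92.33 → 92
G: 0.57×162 + 0.43×98 = 92.34 + 42.14 = 134.48 → 134
B: 0.57×174 + 0.43×233 = 99.18 + 100.19 = 199.37 → 199
= RGB(92, 134, 199)


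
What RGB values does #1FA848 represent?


1F → 31 (R)
A8 → 168 (G)
48 → 72 (B)
= RGB(31, 168, 72)


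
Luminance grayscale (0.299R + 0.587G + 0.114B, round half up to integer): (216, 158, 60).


Gray = 0.299×R + 0.587×G + 0.114×B
Gray = 0.299×216 + 0.587×158 + 0.114×60
Gray = 64.584 + 92.746 + 6.840
Gray = 164.170 → round half up → 164
Gray = 164


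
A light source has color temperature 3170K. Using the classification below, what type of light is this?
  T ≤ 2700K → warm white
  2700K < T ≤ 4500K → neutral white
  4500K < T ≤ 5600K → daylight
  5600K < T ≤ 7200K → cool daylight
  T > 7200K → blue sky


Temperature: 3170K
2700K < 3170K ≤ 4500K → neutral white
Classification: neutral white


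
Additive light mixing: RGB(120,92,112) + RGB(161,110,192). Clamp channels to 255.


Additive: each channel = min(255, C₁+C₂)
R: 120+161 = 281 → 255
G: 92+110 = 202 → 202
B: 112+192 = 304 → 255
= RGB(255, 202, 255)


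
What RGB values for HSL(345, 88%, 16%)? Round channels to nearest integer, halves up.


H=345°, S=0.88, L=0.16
C = (1-|2L-1|)×S = (1-|-0.68|)×0.88 = 0.2816
H' = H/60 = 345/60 ≈ 5.7500; X = C×(1-|H' mod 2 - 1|) = 0.0704
m = L - C/2 = 0.16 - 0.1408 = 0.0192
Sector ⌊H'⌋ = 5 → (R',G',B') = (0.2816, 0.0, 0.0704)
RGB = ((R'+m)×255, (G'+m)×255, (B'+m)×255) = (76.704, 4.896, 22.848)
Round half up → RGB(77, 5, 23)


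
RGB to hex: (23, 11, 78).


R = 23 → 17 (hex)
G = 11 → 0B (hex)
B = 78 → 4E (hex)
Hex = #170B4E


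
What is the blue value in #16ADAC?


Color: #16ADAC
R = 16 = 22
G = AD = 173
B = AC = 172
Blue = 172


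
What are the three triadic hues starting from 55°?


Triadic: equally spaced at 120° intervals
H1 = 55°
H2 = (55 + 120) mod 360 = 175°
H3 = (55 + 240) mod 360 = 295°
Triadic = 55°, 175°, 295°


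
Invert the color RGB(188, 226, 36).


Invert: (255-R, 255-G, 255-B)
R: 255-188 = 67
G: 255-226 = 29
B: 255-36 = 219
= RGB(67, 29, 219)


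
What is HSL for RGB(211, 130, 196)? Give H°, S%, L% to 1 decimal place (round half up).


Normalize: R'=211/255≈0.8275, G'=130/255≈0.5098, B'=196/255≈0.7686
Max=211/255, Min=130/255, Δ=Max-Min=81/255
L = (Max+Min)/2 = (211+130)/510 = 341/510 = 0.66862… → L = 66.9%
L > 0.5 → S = Δ/(2-Max-Min) = 81/(510-211-130) = 81/169 = 0.47928… → S = 47.9%
(the 1/255 factors cancel in S and H, so raw channel differences can be used)
Max is R' → H = 60 × (((G-B)/Δ) mod 6) = 60 × (((130-196)/81) mod 6)
  (-66)/81 = -0.8148…; negative, so add 6 → 5.1851…
  H = 60 × 5.1851… = 311.111…° → H = 311.1°
= HSL(311.1°, 47.9%, 66.9%)


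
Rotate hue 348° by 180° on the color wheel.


New hue = (H + rotation) mod 360
New hue = (348 + 180) mod 360
= 528 mod 360
= 168°


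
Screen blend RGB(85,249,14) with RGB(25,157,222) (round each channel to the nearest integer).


Screen: C = 255 - (255-A)×(255-B)/255, rounded to nearest integer
R: 255 - (255-85)×(255-25)/255 = 255 - 39100/255 ≈ 255 - 153.333 = 101.667 → 102
G: 255 - (255-249)×(255-157)/255 = 255 - 588/255 ≈ 255 - 2.306 = 252.694 → 253
B: 255 - (255-14)×(255-222)/255 = 255 - 7953/255 ≈ 255 - 31.188 = 223.812 → 224
= RGB(102, 253, 224)


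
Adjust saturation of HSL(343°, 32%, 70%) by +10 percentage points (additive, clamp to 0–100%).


Original S = 32%
Adjustment = +10 percentage points
New S = 32 + (10) = 42
Clamp to [0, 100] → 42
= HSL(343°, 42%, 70%)


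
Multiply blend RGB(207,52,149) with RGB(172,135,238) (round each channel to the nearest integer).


Multiply: C = A×B/255, rounded to nearest integer
R: 207×172/255 = 35604/255 ≈ 139.624 → 140
G: 52×135/255 = 7020/255 ≈ 27.529 → 28
B: 149×238/255 = 35462/255 ≈ 139.067 → 139
= RGB(140, 28, 139)


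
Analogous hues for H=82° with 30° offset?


Base hue: 82°
Left analog: (82 - 30) mod 360 = 52°
Right analog: (82 + 30) mod 360 = 112°
Analogous hues = 52° and 112°


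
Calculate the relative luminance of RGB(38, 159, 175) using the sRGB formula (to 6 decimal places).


Linearize each channel (sRGB transfer function): c = v/255; c_lin = c/12.92 if c ≤ 0.04045, else ((c+0.055)/1.055)^2.4
  R: 38/255 ≈ 0.149020 > 0.04045 → ((0.149020+0.055)/1.055)^2.4 ≈ 0.019382
  G: 159/255 ≈ 0.623529 > 0.04045 → ((0.623529+0.055)/1.055)^2.4 ≈ 0.346704
  B: 175/255 ≈ 0.686275 > 0.04045 → ((0.686275+0.055)/1.055)^2.4 ≈ 0.428690
R_lin = 0.019382, G_lin = 0.346704, B_lin = 0.428690
L = 0.2126×R + 0.7152×G + 0.0722×B
L = 0.2126×0.019382 + 0.7152×0.346704 + 0.0722×0.428690
L ≈ 0.283035


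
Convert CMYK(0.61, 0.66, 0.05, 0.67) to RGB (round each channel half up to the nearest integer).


R = 255 × (1-C) × (1-K) = 255 × 0.39 × 0.33 = 32.8185 → 33
G = 255 × (1-M) × (1-K) = 255 × 0.34 × 0.33 = 28.611 → 29
B = 255 × (1-Y) × (1-K) = 255 × 0.95 × 0.33 = 79.9425 → 80
= RGB(33, 29, 80)


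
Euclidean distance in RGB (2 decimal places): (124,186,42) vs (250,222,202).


d = √[(R₁-R₂)² + (G₁-G₂)² + (B₁-B₂)²]
d = √[(124-250)² + (186-222)² + (42-202)²]
d = √[15876 + 1296 + 25600]
d = √42772
d ≈ 206.81


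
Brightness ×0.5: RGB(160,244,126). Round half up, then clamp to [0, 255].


Multiply each channel by 0.5, round half up, clamp to [0, 255]
R: 160×0.5 = 80
G: 244×0.5 = 122
B: 126×0.5 = 63
= RGB(80, 122, 63)


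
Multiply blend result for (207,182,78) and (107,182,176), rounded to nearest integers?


Multiply: C = A×B/255, rounded to nearest integer
R: 207×107/255 = 22149/255 ≈ 86.859 → 87
G: 182×182/255 = 33124/255 ≈ 129.898 → 130
B: 78×176/255 = 13728/255 ≈ 53.835 → 54
= RGB(87, 130, 54)


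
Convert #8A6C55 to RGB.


8A → 138 (R)
6C → 108 (G)
55 → 85 (B)
= RGB(138, 108, 85)


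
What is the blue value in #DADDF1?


Color: #DADDF1
R = DA = 218
G = DD = 221
B = F1 = 241
Blue = 241


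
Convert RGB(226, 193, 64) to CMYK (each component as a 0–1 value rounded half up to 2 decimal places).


R'=226/255≈0.8863, G'=193/255≈0.7569, B'=64/255≈0.2510
K = 1 - max(R',G',B') = 1 - 226/255 = 29/255 = 0.11372… → 0.11
(1-R'-K)/(1-K) simplifies to (max-R)/max with max = 226:
C = (226-226)/226 = 0/226 = 0 → 0.00
M = (226-193)/226 = 33/226 = 0.14601… → 0.15
Y = (226-64)/226 = 162/226 = 0.71681… → 0.72
= CMYK(0.00, 0.15, 0.72, 0.11)


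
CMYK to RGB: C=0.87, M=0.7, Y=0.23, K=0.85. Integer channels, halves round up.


R = 255 × (1-C) × (1-K) = 255 × 0.13 × 0.15 = 4.9725 → 5
G = 255 × (1-M) × (1-K) = 255 × 0.30 × 0.15 = 11.475 → 11
B = 255 × (1-Y) × (1-K) = 255 × 0.77 × 0.15 = 29.4525 → 29
= RGB(5, 11, 29)


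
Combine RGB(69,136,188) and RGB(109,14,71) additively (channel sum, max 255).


Additive: each channel = min(255, C₁+C₂)
R: 69+109 = 178 → 178
G: 136+14 = 150 → 150
B: 188+71 = 259 → 255
= RGB(178, 150, 255)


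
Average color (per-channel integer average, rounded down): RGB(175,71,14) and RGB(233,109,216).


Midpoint: each channel = ⌊(C₁+C₂)/2⌋
R: ⌊(175+233)/2⌋ = 204
G: ⌊(71+109)/2⌋ = 90
B: ⌊(14+216)/2⌋ = 115
= RGB(204, 90, 115)


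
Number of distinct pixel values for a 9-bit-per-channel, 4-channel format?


Total bits = 9 bits/channel × 4 channels = 36 bits
Distinct pixel values = 2^36
= 68,719,476,736 pixel values


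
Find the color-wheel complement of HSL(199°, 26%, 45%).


Complement = opposite side of color wheel = hue + 180°
H' = (199 + 180) mod 360 = 19°
S and L unchanged.
= HSL(19°, 26%, 45%)


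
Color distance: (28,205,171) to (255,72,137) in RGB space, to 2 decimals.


d = √[(R₁-R₂)² + (G₁-G₂)² + (B₁-B₂)²]
d = √[(28-255)² + (205-72)² + (171-137)²]
d = √[51529 + 17689 + 1156]
d = √70374
d ≈ 265.28


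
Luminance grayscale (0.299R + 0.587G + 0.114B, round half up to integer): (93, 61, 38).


Gray = 0.299×R + 0.587×G + 0.114×B
Gray = 0.299×93 + 0.587×61 + 0.114×38
Gray = 27.807 + 35.807 + 4.332
Gray = 67.946 → round half up → 68
Gray = 68


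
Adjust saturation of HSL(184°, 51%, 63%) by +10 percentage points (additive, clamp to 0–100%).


Original S = 51%
Adjustment = +10 percentage points
New S = 51 + (10) = 61
Clamp to [0, 100] → 61
= HSL(184°, 61%, 63%)


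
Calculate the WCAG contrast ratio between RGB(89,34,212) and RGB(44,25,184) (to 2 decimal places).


Linearize each sRGB channel c=v/255: c/12.92 if c ≤ 0.04045 else ((c+0.055)/1.055)^2.4
L = 0.2126×R_lin + 0.7152×G_lin + 0.0722×B_lin
Color 1 (89,34,212):
  R=89: 89/255≈0.3490 > 0.04045 → ((0.3490+0.055)/1.055)^2.4 ≈ 0.09990
  G=34: 34/255≈0.1333 > 0.04045 → ((0.1333+0.055)/1.055)^2.4 ≈ 0.01600
  B=212: 212/255≈0.8314 > 0.04045 → ((0.8314+0.055)/1.055)^2.4 ≈ 0.65837
  L1 = 0.2126×0.09990 + 0.7152×0.01600 + 0.0722×0.65837 ≈ 0.08021
Color 2 (44,25,184):
  R=44: 44/255≈0.1725 > 0.04045 → ((0.1725+0.055)/1.055)^2.4 ≈ 0.02519
  G=25: 25/255≈0.0980 > 0.04045 → ((0.0980+0.055)/1.055)^2.4 ≈ 0.00972
  B=184: 184/255≈0.7216 > 0.04045 → ((0.7216+0.055)/1.055)^2.4 ≈ 0.47932
  L2 = 0.2126×0.02519 + 0.7152×0.00972 + 0.0722×0.47932 ≈ 0.04691
Lighter = 0.08021, Darker = 0.04691
Ratio = (L_lighter + 0.05) / (L_darker + 0.05)
Ratio = (0.08021 + 0.05) / (0.04691 + 0.05) = 0.13021 / 0.09691 ≈ 1.3436
Ratio ≈ 1.34:1


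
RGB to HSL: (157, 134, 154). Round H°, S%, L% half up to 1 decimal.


Normalize: R'=157/255≈0.6157, G'=134/255≈0.5255, B'=154/255≈0.6039
Max=157/255, Min=134/255, Δ=Max-Min=23/255
L = (Max+Min)/2 = (157+134)/510 = 291/510 = 0.57058… → L = 57.1%
L > 0.5 → S = Δ/(2-Max-Min) = 23/(510-157-134) = 23/219 = 0.10502… → S = 10.5%
(the 1/255 factors cancel in S and H, so raw channel differences can be used)
Max is R' → H = 60 × (((G-B)/Δ) mod 6) = 60 × (((134-154)/23) mod 6)
  (-20)/23 = -0.8695…; negative, so add 6 → 5.1304…
  H = 60 × 5.1304… = 307.826…° → H = 307.8°
= HSL(307.8°, 10.5%, 57.1%)


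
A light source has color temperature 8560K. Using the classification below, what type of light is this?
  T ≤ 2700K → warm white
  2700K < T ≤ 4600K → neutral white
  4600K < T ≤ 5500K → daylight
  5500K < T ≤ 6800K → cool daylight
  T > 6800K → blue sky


Temperature: 8560K
8560K > 6800K → blue sky
Classification: blue sky


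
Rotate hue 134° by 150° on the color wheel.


New hue = (H + rotation) mod 360
New hue = (134 + 150) mod 360
= 284 mod 360
= 284°


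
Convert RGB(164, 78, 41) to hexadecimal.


R = 164 → A4 (hex)
G = 78 → 4E (hex)
B = 41 → 29 (hex)
Hex = #A44E29


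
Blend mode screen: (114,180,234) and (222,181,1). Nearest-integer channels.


Screen: C = 255 - (255-A)×(255-B)/255, rounded to nearest integer
R: 255 - (255-114)×(255-222)/255 = 255 - 4653/255 ≈ 255 - 18.247 = 236.753 → 237
G: 255 - (255-180)×(255-181)/255 = 255 - 5550/255 ≈ 255 - 21.765 = 233.235 → 233
B: 255 - (255-234)×(255-1)/255 = 255 - 5334/255 ≈ 255 - 20.918 = 234.082 → 234
= RGB(237, 233, 234)


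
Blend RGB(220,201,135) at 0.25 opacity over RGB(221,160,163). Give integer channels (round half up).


C = α×F + (1-α)×B, with 1-α = 0.75
R: 0.25×220 + 0.75×221 = 55.00 + 165.75 = 220.75 → 221
G: 0.25×201 + 0.75×160 = 50.25 + 120.00 = 170.25 → 170
B: 0.25×135 + 0.75×163 = 33.75 + 122.25 = 156.00 → 156
= RGB(221, 170, 156)


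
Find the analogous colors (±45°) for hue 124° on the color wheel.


Base hue: 124°
Left analog: (124 - 45) mod 360 = 79°
Right analog: (124 + 45) mod 360 = 169°
Analogous hues = 79° and 169°


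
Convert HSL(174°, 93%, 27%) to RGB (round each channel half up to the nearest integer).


H=174°, S=0.93, L=0.27
C = (1-|2L-1|)×S = (1-|-0.46|)×0.93 = 0.5022
H' = H/60 = 174/60 ≈ 2.9000; X = C×(1-|H' mod 2 - 1|) = 0.45198
m = L - C/2 = 0.27 - 0.2511 = 0.0189
Sector ⌊H'⌋ = 2 → (R',G',B') = (0.0, 0.5022, 0.45198)
RGB = ((R'+m)×255, (G'+m)×255, (B'+m)×255) = (4.8195, 132.8805, 120.0744)
Round half up → RGB(5, 133, 120)


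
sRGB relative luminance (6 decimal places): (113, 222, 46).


Linearize each channel (sRGB transfer function): c = v/255; c_lin = c/12.92 if c ≤ 0.04045, else ((c+0.055)/1.055)^2.4
  R: 113/255 ≈ 0.443137 > 0.04045 → ((0.443137+0.055)/1.055)^2.4 ≈ 0.165132
  G: 222/255 ≈ 0.870588 > 0.04045 → ((0.870588+0.055)/1.055)^2.4 ≈ 0.730461
  B: 46/255 ≈ 0.180392 > 0.04045 → ((0.180392+0.055)/1.055)^2.4 ≈ 0.027321
R_lin = 0.165132, G_lin = 0.730461, B_lin = 0.027321
L = 0.2126×R + 0.7152×G + 0.0722×B
L = 0.2126×0.165132 + 0.7152×0.730461 + 0.0722×0.027321
L ≈ 0.559505


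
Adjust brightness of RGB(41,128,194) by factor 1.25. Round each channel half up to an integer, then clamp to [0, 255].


Multiply each channel by 1.25, round half up, clamp to [0, 255]
R: 41×1.25 = 51.25 → round → 51
G: 128×1.25 = 160
B: 194×1.25 = 242.5 → round → 243
= RGB(51, 160, 243)


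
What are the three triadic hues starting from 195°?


Triadic: equally spaced at 120° intervals
H1 = 195°
H2 = (195 + 120) mod 360 = 315°
H3 = (195 + 240) mod 360 = 75°
Triadic = 195°, 315°, 75°


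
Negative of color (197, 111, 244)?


Invert: (255-R, 255-G, 255-B)
R: 255-197 = 58
G: 255-111 = 144
B: 255-244 = 11
= RGB(58, 144, 11)


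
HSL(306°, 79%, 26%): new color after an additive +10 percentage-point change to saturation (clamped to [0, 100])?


Original S = 79%
Adjustment = +10 percentage points
New S = 79 + (10) = 89
Clamp to [0, 100] → 89
= HSL(306°, 89%, 26%)


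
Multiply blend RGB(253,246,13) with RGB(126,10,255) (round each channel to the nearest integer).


Multiply: C = A×B/255, rounded to nearest integer
R: 253×126/255 = 31878/255 ≈ 125.012 → 125
G: 246×10/255 = 2460/255 ≈ 9.647 → 10
B: 13×255/255 = 3315/255 ≈ 13.000 → 13
= RGB(125, 10, 13)


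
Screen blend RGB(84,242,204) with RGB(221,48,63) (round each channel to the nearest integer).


Screen: C = 255 - (255-A)×(255-B)/255, rounded to nearest integer
R: 255 - (255-84)×(255-221)/255 = 255 - 5814/255 ≈ 255 - 22.800 = 232.200 → 232
G: 255 - (255-242)×(255-48)/255 = 255 - 2691/255 ≈ 255 - 10.553 = 244.447 → 244
B: 255 - (255-204)×(255-63)/255 = 255 - 9792/255 ≈ 255 - 38.400 = 216.600 → 217
= RGB(232, 244, 217)


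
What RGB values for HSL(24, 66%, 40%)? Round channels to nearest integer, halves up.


H=24°, S=0.66, L=0.40
C = (1-|2L-1|)×S = (1-|-0.20|)×0.66 = 0.528
H' = H/60 = 24/60 ≈ 0.4000; X = C×(1-|H' mod 2 - 1|) = 0.2112
m = L - C/2 = 0.40 - 0.264 = 0.136
Sector ⌊H'⌋ = 0 → (R',G',B') = (0.528, 0.2112, 0.0)
RGB = ((R'+m)×255, (G'+m)×255, (B'+m)×255) = (169.32, 88.536, 34.68)
Round half up → RGB(169, 89, 35)


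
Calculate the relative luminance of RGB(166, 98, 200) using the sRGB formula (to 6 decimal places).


Linearize each channel (sRGB transfer function): c = v/255; c_lin = c/12.92 if c ≤ 0.04045, else ((c+0.055)/1.055)^2.4
  R: 166/255 ≈ 0.650980 > 0.04045 → ((0.650980+0.055)/1.055)^2.4 ≈ 0.381326
  G: 98/255 ≈ 0.384314 > 0.04045 → ((0.384314+0.055)/1.055)^2.4 ≈ 0.122139
  B: 200/255 ≈ 0.784314 > 0.04045 → ((0.784314+0.055)/1.055)^2.4 ≈ 0.577580
R_lin = 0.381326, G_lin = 0.122139, B_lin = 0.577580
L = 0.2126×R + 0.7152×G + 0.0722×B
L = 0.2126×0.381326 + 0.7152×0.122139 + 0.0722×0.577580
L ≈ 0.210125


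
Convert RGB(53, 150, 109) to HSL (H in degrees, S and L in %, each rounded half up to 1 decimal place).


Normalize: R'=53/255≈0.2078, G'=150/255≈0.5882, B'=109/255≈0.4275
Max=150/255, Min=53/255, Δ=Max-Min=97/255
L = (Max+Min)/2 = (150+53)/510 = 203/510 = 0.39803… → L = 39.8%
L ≤ 0.5 → S = Δ/(Max+Min) = 97/(150+53) = 97/203 = 0.47783… → S = 47.8%
(the 1/255 factors cancel in S and H, so raw channel differences can be used)
Max is G' → H = 60 × ((B-R)/Δ + 2) = 60 × ((109-53)/97 + 2)
  56/97 + 2 = 0.5773… + 2 = 2.5773…
  H = 60 × 2.5773… = 154.639…° → H = 154.6°
= HSL(154.6°, 47.8%, 39.8%)


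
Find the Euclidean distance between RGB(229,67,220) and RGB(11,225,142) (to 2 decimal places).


d = √[(R₁-R₂)² + (G₁-G₂)² + (B₁-B₂)²]
d = √[(229-11)² + (67-225)² + (220-142)²]
d = √[47524 + 24964 + 6084]
d = √78572
d ≈ 280.31


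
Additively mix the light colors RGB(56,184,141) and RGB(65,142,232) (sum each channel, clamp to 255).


Additive: each channel = min(255, C₁+C₂)
R: 56+65 = 121 → 121
G: 184+142 = 326 → 255
B: 141+232 = 373 → 255
= RGB(121, 255, 255)


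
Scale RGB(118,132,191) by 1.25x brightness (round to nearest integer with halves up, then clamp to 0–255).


Multiply each channel by 1.25, round half up, clamp to [0, 255]
R: 118×1.25 = 147.5 → round → 148
G: 132×1.25 = 165
B: 191×1.25 = 238.75 → round → 239
= RGB(148, 165, 239)
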